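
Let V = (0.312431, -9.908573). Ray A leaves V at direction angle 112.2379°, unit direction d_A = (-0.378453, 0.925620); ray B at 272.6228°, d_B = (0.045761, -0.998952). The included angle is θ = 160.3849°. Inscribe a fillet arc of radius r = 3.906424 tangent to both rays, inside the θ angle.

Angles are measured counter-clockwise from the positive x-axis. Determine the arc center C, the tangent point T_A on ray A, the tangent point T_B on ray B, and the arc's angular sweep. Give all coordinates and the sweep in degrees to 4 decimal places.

bisector direction at 192.4304° = (-0.976558,-0.215253)
center distance |VC| = r/sin(θ/2) = 3.906424/sin(80.1924°) = 3.964361
C = V + |VC|·bis = (-3.5590,-10.7619)
T_A = V + ((C−V)·d_A)·d_A = V + 0.6753·d_A = (0.0569,-9.2835)
T_B = V + ((C−V)·d_B)·d_B = V + 0.6753·d_B = (0.3433,-10.5832)
sweep = 180° − θ = 19.6151°

center=(-3.5590,-10.7619) T_A=(0.0569,-9.2835) T_B=(0.3433,-10.5832) sweep=19.6151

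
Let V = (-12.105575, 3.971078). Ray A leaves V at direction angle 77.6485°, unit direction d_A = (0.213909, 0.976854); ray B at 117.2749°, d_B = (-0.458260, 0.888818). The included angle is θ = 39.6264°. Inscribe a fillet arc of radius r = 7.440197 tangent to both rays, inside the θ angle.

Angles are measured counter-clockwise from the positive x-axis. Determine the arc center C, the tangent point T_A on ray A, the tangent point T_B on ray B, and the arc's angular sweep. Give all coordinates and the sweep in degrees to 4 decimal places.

bisector direction at 97.4617° = (-0.129863,0.991532)
center distance |VC| = r/sin(θ/2) = 7.440197/sin(19.8132°) = 21.950419
C = V + |VC|·bis = (-14.9561,25.7356)
T_A = V + ((C−V)·d_A)·d_A = V + 20.6510·d_A = (-7.6881,24.1441)
T_B = V + ((C−V)·d_B)·d_B = V + 20.6510·d_B = (-21.5691,22.3261)
sweep = 180° − θ = 140.3736°

center=(-14.9561,25.7356) T_A=(-7.6881,24.1441) T_B=(-21.5691,22.3261) sweep=140.3736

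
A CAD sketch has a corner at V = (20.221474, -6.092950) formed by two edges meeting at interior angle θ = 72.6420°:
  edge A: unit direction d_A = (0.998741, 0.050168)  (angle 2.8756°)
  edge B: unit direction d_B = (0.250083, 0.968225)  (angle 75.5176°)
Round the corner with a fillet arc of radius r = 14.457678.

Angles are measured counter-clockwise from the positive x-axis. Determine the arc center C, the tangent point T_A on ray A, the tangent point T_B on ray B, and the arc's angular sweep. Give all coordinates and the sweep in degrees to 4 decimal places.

bisector direction at 39.1966° = (0.774982,0.631983)
center distance |VC| = r/sin(θ/2) = 14.457678/sin(36.3210°) = 24.409032
C = V + |VC|·bis = (39.1380,9.3332)
T_A = V + ((C−V)·d_A)·d_A = V + 19.6666·d_A = (39.8633,-5.1063)
T_B = V + ((C−V)·d_B)·d_B = V + 19.6666·d_B = (25.1398,12.9488)
sweep = 180° − θ = 107.3580°

center=(39.1380,9.3332) T_A=(39.8633,-5.1063) T_B=(25.1398,12.9488) sweep=107.3580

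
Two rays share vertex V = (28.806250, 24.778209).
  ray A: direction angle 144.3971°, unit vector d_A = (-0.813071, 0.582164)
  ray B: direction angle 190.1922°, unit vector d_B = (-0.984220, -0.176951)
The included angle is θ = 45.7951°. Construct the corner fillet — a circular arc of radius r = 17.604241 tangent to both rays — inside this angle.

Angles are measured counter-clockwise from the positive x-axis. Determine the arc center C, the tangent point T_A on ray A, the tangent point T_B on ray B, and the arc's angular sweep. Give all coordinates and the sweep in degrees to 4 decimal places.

center=(-15.3312,34.7293) T_A=(-5.0826,49.0428) T_B=(-12.2161,17.4029) sweep=134.2049

bisector direction at 167.2947° = (-0.975514,0.219937)
center distance |VC| = r/sin(θ/2) = 17.604241/sin(22.8975°) = 45.245283
C = V + |VC|·bis = (-15.3312,34.7293)
T_A = V + ((C−V)·d_A)·d_A = V + 41.6800·d_A = (-5.0826,49.0428)
T_B = V + ((C−V)·d_B)·d_B = V + 41.6800·d_B = (-12.2161,17.4029)
sweep = 180° − θ = 134.2049°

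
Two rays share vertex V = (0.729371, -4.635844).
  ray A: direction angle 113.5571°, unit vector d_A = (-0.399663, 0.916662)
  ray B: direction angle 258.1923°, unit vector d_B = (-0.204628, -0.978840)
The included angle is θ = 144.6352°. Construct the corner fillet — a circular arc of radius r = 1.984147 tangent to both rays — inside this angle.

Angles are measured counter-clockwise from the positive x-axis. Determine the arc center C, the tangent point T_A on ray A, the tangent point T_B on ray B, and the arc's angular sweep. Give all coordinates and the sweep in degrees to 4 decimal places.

center=(-1.3422,-4.8490) T_A=(0.4766,-4.0560) T_B=(0.5999,-5.2550) sweep=35.3648

bisector direction at 185.8747° = (-0.994748,-0.102353)
center distance |VC| = r/sin(θ/2) = 1.984147/sin(72.3176°) = 2.082537
C = V + |VC|·bis = (-1.3422,-4.8490)
T_A = V + ((C−V)·d_A)·d_A = V + 0.6326·d_A = (0.4766,-4.0560)
T_B = V + ((C−V)·d_B)·d_B = V + 0.6326·d_B = (0.5999,-5.2550)
sweep = 180° − θ = 35.3648°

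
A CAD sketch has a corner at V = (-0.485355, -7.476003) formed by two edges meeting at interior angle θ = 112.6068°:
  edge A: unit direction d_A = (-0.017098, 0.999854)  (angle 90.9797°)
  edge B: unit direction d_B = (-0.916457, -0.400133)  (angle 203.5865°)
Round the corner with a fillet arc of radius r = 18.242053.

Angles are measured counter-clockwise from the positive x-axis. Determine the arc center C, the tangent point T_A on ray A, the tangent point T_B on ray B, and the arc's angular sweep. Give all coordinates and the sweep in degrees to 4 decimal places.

center=(-18.9327,4.3747) T_A=(-0.6933,4.6866) T_B=(-11.6335,-12.3434) sweep=67.3932

bisector direction at 147.2831° = (-0.841351,0.540489)
center distance |VC| = r/sin(θ/2) = 18.242053/sin(56.3034°) = 21.925886
C = V + |VC|·bis = (-18.9327,4.3747)
T_A = V + ((C−V)·d_A)·d_A = V + 12.1644·d_A = (-0.6933,4.6866)
T_B = V + ((C−V)·d_B)·d_B = V + 12.1644·d_B = (-11.6335,-12.3434)
sweep = 180° − θ = 67.3932°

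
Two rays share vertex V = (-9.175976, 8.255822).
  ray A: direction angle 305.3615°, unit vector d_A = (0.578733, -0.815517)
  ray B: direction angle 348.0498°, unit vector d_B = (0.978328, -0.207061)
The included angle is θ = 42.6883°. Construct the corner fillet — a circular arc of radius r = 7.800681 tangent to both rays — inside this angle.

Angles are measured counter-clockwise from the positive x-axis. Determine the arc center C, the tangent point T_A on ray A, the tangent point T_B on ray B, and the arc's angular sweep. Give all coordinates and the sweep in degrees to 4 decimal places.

bisector direction at 326.7056° = (0.835861,-0.548940)
center distance |VC| = r/sin(θ/2) = 7.800681/sin(21.3441°) = 21.432265
C = V + |VC|·bis = (8.7384,-3.5092)
T_A = V + ((C−V)·d_A)·d_A = V + 19.9622·d_A = (2.3768,-8.0237)
T_B = V + ((C−V)·d_B)·d_B = V + 19.9622·d_B = (10.3536,4.1224)
sweep = 180° − θ = 137.3117°

center=(8.7384,-3.5092) T_A=(2.3768,-8.0237) T_B=(10.3536,4.1224) sweep=137.3117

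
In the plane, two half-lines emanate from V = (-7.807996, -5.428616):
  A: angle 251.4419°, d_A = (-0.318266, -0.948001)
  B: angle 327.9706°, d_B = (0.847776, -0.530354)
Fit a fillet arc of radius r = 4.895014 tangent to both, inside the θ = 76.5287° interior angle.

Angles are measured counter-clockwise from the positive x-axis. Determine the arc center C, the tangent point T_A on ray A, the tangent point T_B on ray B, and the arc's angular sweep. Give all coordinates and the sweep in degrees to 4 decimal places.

bisector direction at 289.7063° = (0.337198,-0.941434)
center distance |VC| = r/sin(θ/2) = 4.895014/sin(38.2644°) = 7.904228
C = V + |VC|·bis = (-5.1427,-12.8699)
T_A = V + ((C−V)·d_A)·d_A = V + 6.2061·d_A = (-9.7832,-11.3120)
T_B = V + ((C−V)·d_B)·d_B = V + 6.2061·d_B = (-2.5466,-8.7200)
sweep = 180° − θ = 103.4713°

center=(-5.1427,-12.8699) T_A=(-9.7832,-11.3120) T_B=(-2.5466,-8.7200) sweep=103.4713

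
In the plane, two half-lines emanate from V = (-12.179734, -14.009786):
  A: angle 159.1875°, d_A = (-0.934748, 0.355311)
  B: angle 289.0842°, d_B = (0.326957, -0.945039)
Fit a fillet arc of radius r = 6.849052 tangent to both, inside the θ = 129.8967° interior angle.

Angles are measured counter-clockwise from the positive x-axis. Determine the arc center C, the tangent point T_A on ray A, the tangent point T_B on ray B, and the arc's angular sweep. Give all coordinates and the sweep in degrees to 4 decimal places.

center=(-17.6057,-19.2745) T_A=(-15.1721,-12.8723) T_B=(-11.1331,-17.0351) sweep=50.1033

bisector direction at 224.1359° = (-0.717691,-0.696362)
center distance |VC| = r/sin(θ/2) = 6.849052/sin(64.9484°) = 7.560274
C = V + |VC|·bis = (-17.6057,-19.2745)
T_A = V + ((C−V)·d_A)·d_A = V + 3.2013·d_A = (-15.1721,-12.8723)
T_B = V + ((C−V)·d_B)·d_B = V + 3.2013·d_B = (-11.1331,-17.0351)
sweep = 180° − θ = 50.1033°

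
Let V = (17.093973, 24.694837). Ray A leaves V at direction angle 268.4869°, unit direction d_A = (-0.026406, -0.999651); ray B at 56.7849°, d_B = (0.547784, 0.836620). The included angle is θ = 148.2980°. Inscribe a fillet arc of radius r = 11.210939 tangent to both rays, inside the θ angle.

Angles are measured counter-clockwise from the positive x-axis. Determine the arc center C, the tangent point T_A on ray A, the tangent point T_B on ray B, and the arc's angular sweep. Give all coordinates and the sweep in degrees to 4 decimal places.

center=(28.2170,21.2168) T_A=(17.0099,21.5128) T_B=(18.8377,27.3579) sweep=31.7020

bisector direction at 342.6359° = (0.954428,-0.298443)
center distance |VC| = r/sin(θ/2) = 11.210939/sin(74.1490°) = 11.654083
C = V + |VC|·bis = (28.2170,21.2168)
T_A = V + ((C−V)·d_A)·d_A = V + 3.1832·d_A = (17.0099,21.5128)
T_B = V + ((C−V)·d_B)·d_B = V + 3.1832·d_B = (18.8377,27.3579)
sweep = 180° − θ = 31.7020°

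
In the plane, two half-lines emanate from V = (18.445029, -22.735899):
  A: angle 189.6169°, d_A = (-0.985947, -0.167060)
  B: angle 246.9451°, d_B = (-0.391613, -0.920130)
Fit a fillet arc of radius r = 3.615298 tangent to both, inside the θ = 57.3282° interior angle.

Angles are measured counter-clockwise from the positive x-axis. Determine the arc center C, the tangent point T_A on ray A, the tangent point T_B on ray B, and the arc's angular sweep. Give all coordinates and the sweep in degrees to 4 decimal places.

bisector direction at 218.2810° = (-0.784982,-0.619519)
center distance |VC| = r/sin(θ/2) = 3.615298/sin(28.6641°) = 7.536993
C = V + |VC|·bis = (12.5286,-27.4052)
T_A = V + ((C−V)·d_A)·d_A = V + 6.6133·d_A = (11.9247,-23.8407)
T_B = V + ((C−V)·d_B)·d_B = V + 6.6133·d_B = (15.8552,-28.8210)
sweep = 180° − θ = 122.6718°

center=(12.5286,-27.4052) T_A=(11.9247,-23.8407) T_B=(15.8552,-28.8210) sweep=122.6718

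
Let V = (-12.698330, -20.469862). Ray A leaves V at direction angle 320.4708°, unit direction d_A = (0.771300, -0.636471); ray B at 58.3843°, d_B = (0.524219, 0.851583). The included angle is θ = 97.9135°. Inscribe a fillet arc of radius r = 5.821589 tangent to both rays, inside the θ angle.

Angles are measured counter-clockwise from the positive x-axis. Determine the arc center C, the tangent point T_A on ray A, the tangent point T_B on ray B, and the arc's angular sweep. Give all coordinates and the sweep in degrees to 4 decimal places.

center=(-5.0838,-19.2055) T_A=(-8.7891,-23.6957) T_B=(-10.0414,-16.1537) sweep=82.0865

bisector direction at 9.4275° = (0.986494,0.163800)
center distance |VC| = r/sin(θ/2) = 5.821589/sin(48.9567°) = 7.718748
C = V + |VC|·bis = (-5.0838,-19.2055)
T_A = V + ((C−V)·d_A)·d_A = V + 5.0684·d_A = (-8.7891,-23.6957)
T_B = V + ((C−V)·d_B)·d_B = V + 5.0684·d_B = (-10.0414,-16.1537)
sweep = 180° − θ = 82.0865°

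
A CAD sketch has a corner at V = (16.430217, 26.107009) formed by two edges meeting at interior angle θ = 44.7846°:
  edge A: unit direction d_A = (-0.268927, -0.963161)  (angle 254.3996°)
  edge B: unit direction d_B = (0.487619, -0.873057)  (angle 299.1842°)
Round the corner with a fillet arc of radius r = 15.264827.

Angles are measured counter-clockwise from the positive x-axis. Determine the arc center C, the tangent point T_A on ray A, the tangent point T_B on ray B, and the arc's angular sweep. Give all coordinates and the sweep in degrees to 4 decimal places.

center=(21.1691,-13.6826) T_A=(6.4667,-9.5775) T_B=(34.4962,-6.2392) sweep=135.2154

bisector direction at 276.7919° = (0.118264,-0.992982)
center distance |VC| = r/sin(θ/2) = 15.264827/sin(22.3923°) = 40.070829
C = V + |VC|·bis = (21.1691,-13.6826)
T_A = V + ((C−V)·d_A)·d_A = V + 37.0494·d_A = (6.4667,-9.5775)
T_B = V + ((C−V)·d_B)·d_B = V + 37.0494·d_B = (34.4962,-6.2392)
sweep = 180° − θ = 135.2154°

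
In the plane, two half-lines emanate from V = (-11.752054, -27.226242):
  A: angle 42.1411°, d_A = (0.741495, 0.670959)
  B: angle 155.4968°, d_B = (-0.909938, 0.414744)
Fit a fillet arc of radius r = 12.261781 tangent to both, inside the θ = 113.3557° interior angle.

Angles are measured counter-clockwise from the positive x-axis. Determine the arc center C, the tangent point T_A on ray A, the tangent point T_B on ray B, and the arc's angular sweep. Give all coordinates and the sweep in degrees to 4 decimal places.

bisector direction at 98.8190° = (-0.153313,0.988178)
center distance |VC| = r/sin(θ/2) = 12.261781/sin(56.6778°) = 14.674310
C = V + |VC|·bis = (-14.0018,-12.7254)
T_A = V + ((C−V)·d_A)·d_A = V + 8.0613·d_A = (-5.7747,-21.8175)
T_B = V + ((C−V)·d_B)·d_B = V + 8.0613·d_B = (-19.0873,-23.8829)
sweep = 180° − θ = 66.6443°

center=(-14.0018,-12.7254) T_A=(-5.7747,-21.8175) T_B=(-19.0873,-23.8829) sweep=66.6443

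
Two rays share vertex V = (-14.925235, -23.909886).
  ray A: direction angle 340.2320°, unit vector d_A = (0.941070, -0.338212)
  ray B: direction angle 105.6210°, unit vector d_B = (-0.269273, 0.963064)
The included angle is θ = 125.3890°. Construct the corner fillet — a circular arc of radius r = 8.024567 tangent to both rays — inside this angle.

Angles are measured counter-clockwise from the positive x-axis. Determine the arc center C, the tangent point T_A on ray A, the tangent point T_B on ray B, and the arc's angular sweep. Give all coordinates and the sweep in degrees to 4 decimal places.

bisector direction at 42.9265° = (0.732228,0.681060)
center distance |VC| = r/sin(θ/2) = 8.024567/sin(62.6945°) = 9.030845
C = V + |VC|·bis = (-8.3126,-17.7593)
T_A = V + ((C−V)·d_A)·d_A = V + 4.1428·d_A = (-11.0266,-25.3110)
T_B = V + ((C−V)·d_B)·d_B = V + 4.1428·d_B = (-16.0408,-19.9201)
sweep = 180° − θ = 54.6110°

center=(-8.3126,-17.7593) T_A=(-11.0266,-25.3110) T_B=(-16.0408,-19.9201) sweep=54.6110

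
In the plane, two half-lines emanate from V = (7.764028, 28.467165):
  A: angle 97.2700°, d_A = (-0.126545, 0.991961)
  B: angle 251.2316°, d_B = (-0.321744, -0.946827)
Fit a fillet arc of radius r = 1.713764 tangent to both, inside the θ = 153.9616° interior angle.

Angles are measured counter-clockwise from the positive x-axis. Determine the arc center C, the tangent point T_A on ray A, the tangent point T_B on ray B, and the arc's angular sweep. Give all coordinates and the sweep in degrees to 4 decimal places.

center=(6.0139,28.6434) T_A=(7.7139,28.8602) T_B=(7.6365,28.0920) sweep=26.0384

bisector direction at 174.2508° = (-0.994970,0.100174)
center distance |VC| = r/sin(θ/2) = 1.713764/sin(76.9808°) = 1.758979
C = V + |VC|·bis = (6.0139,28.6434)
T_A = V + ((C−V)·d_A)·d_A = V + 0.3963·d_A = (7.7139,28.8602)
T_B = V + ((C−V)·d_B)·d_B = V + 0.3963·d_B = (7.6365,28.0920)
sweep = 180° − θ = 26.0384°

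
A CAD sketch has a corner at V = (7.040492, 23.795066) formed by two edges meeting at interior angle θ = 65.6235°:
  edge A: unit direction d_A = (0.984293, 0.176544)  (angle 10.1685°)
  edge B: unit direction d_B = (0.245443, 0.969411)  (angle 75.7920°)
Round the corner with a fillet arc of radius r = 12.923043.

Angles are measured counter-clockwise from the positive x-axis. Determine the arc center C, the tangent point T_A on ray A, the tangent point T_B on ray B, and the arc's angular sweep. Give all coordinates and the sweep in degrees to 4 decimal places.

bisector direction at 42.9803° = (0.731589,0.681746)
center distance |VC| = r/sin(θ/2) = 12.923043/sin(32.8118°) = 23.848507
C = V + |VC|·bis = (24.4878,40.0537)
T_A = V + ((C−V)·d_A)·d_A = V + 20.0436·d_A = (26.7693,27.3336)
T_B = V + ((C−V)·d_B)·d_B = V + 20.0436·d_B = (11.9601,43.2256)
sweep = 180° − θ = 114.3765°

center=(24.4878,40.0537) T_A=(26.7693,27.3336) T_B=(11.9601,43.2256) sweep=114.3765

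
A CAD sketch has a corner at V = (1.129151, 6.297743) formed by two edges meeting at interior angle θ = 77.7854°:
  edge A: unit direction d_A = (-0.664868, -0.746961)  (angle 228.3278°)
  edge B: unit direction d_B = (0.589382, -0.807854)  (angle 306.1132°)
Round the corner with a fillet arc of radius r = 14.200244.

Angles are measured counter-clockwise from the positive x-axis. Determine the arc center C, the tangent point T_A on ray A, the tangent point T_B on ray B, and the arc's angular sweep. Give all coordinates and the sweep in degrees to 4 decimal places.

bisector direction at 267.2205° = (-0.048492,-0.998824)
center distance |VC| = r/sin(θ/2) = 14.200244/sin(38.8927°) = 22.616755
C = V + |VC|·bis = (0.0324,-16.2924)
T_A = V + ((C−V)·d_A)·d_A = V + 17.6031·d_A = (-10.5746,-6.8511)
T_B = V + ((C−V)·d_B)·d_B = V + 17.6031·d_B = (11.5041,-7.9230)
sweep = 180° − θ = 102.2146°

center=(0.0324,-16.2924) T_A=(-10.5746,-6.8511) T_B=(11.5041,-7.9230) sweep=102.2146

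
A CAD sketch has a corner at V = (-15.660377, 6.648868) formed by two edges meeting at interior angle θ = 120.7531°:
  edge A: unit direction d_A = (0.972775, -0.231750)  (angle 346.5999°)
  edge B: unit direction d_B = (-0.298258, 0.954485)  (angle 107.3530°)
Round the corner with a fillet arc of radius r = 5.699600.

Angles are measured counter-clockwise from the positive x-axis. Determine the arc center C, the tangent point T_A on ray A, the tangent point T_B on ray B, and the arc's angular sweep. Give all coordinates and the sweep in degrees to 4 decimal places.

center=(-11.1868,11.4422) T_A=(-12.5077,5.8978) T_B=(-16.6270,9.7423) sweep=59.2469

bisector direction at 46.9764° = (0.682299,0.731073)
center distance |VC| = r/sin(θ/2) = 5.699600/sin(60.3766°) = 6.556595
C = V + |VC|·bis = (-11.1868,11.4422)
T_A = V + ((C−V)·d_A)·d_A = V + 3.2409·d_A = (-12.5077,5.8978)
T_B = V + ((C−V)·d_B)·d_B = V + 3.2409·d_B = (-16.6270,9.7423)
sweep = 180° − θ = 59.2469°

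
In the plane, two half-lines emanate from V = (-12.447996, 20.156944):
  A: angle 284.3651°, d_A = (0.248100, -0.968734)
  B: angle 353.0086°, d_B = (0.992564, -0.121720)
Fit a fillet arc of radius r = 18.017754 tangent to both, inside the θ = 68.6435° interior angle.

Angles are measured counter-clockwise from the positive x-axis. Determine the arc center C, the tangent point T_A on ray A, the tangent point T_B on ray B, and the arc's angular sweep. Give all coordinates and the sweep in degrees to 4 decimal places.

center=(11.5542,-0.9392) T_A=(-5.9003,-5.4094) T_B=(13.7473,16.9446) sweep=111.3565

bisector direction at 318.6868° = (0.751113,-0.660174)
center distance |VC| = r/sin(θ/2) = 18.017754/sin(34.3218°) = 31.955460
C = V + |VC|·bis = (11.5542,-0.9392)
T_A = V + ((C−V)·d_A)·d_A = V + 26.3915·d_A = (-5.9003,-5.4094)
T_B = V + ((C−V)·d_B)·d_B = V + 26.3915·d_B = (13.7473,16.9446)
sweep = 180° − θ = 111.3565°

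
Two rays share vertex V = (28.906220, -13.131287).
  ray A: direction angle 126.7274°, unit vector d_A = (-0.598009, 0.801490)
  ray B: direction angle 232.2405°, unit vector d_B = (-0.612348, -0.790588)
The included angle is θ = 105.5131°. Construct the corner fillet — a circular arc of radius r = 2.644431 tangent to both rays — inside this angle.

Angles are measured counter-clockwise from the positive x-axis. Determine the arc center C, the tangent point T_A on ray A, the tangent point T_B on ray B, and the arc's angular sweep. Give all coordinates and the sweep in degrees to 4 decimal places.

bisector direction at 179.4839° = (-0.999959,0.009007)
center distance |VC| = r/sin(θ/2) = 2.644431/sin(52.7565°) = 3.321852
C = V + |VC|·bis = (25.5845,-13.1014)
T_A = V + ((C−V)·d_A)·d_A = V + 2.0104·d_A = (27.7040,-11.5200)
T_B = V + ((C−V)·d_B)·d_B = V + 2.0104·d_B = (27.6752,-14.7207)
sweep = 180° − θ = 74.4869°

center=(25.5845,-13.1014) T_A=(27.7040,-11.5200) T_B=(27.6752,-14.7207) sweep=74.4869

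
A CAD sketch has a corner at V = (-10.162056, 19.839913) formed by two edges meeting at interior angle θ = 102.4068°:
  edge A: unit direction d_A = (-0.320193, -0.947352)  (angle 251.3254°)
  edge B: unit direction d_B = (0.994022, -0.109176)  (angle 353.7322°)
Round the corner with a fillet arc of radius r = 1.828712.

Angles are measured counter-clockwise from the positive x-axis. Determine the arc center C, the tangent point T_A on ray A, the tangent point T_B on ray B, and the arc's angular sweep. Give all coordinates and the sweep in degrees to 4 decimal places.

bisector direction at 302.5288° = (0.537723,-0.843121)
center distance |VC| = r/sin(θ/2) = 1.828712/sin(51.2034°) = 2.346382
C = V + |VC|·bis = (-8.9004,17.8616)
T_A = V + ((C−V)·d_A)·d_A = V + 1.4701·d_A = (-10.6328,18.4472)
T_B = V + ((C−V)·d_B)·d_B = V + 1.4701·d_B = (-8.7007,19.6794)
sweep = 180° − θ = 77.5932°

center=(-8.9004,17.8616) T_A=(-10.6328,18.4472) T_B=(-8.7007,19.6794) sweep=77.5932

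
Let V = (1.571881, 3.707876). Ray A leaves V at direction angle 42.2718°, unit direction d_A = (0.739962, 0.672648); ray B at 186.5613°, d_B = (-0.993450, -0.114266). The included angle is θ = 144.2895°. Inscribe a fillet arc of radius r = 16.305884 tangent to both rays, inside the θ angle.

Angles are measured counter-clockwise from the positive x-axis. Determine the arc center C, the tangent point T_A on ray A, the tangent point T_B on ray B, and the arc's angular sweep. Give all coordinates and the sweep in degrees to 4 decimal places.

center=(-5.5095,19.3068) T_A=(5.4586,7.2410) T_B=(-3.6463,3.1077) sweep=35.7105

bisector direction at 114.4166° = (-0.413367,0.910564)
center distance |VC| = r/sin(θ/2) = 16.305884/sin(72.1448°) = 17.131013
C = V + |VC|·bis = (-5.5095,19.3068)
T_A = V + ((C−V)·d_A)·d_A = V + 5.2526·d_A = (5.4586,7.2410)
T_B = V + ((C−V)·d_B)·d_B = V + 5.2526·d_B = (-3.6463,3.1077)
sweep = 180° − θ = 35.7105°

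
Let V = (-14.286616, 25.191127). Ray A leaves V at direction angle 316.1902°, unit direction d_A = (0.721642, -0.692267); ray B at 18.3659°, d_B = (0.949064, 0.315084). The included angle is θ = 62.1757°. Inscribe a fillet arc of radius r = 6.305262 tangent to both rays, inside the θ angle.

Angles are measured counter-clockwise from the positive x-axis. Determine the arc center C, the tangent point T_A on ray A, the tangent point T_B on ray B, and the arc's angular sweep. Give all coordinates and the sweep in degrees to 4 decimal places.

center=(-2.3752,22.5020) T_A=(-6.7401,17.9518) T_B=(-4.3619,28.4861) sweep=117.8243

bisector direction at 347.2781° = (0.975450,-0.220220)
center distance |VC| = r/sin(θ/2) = 6.305262/sin(31.0878°) = 12.211176
C = V + |VC|·bis = (-2.3752,22.5020)
T_A = V + ((C−V)·d_A)·d_A = V + 10.4574·d_A = (-6.7401,17.9518)
T_B = V + ((C−V)·d_B)·d_B = V + 10.4574·d_B = (-4.3619,28.4861)
sweep = 180° − θ = 117.8243°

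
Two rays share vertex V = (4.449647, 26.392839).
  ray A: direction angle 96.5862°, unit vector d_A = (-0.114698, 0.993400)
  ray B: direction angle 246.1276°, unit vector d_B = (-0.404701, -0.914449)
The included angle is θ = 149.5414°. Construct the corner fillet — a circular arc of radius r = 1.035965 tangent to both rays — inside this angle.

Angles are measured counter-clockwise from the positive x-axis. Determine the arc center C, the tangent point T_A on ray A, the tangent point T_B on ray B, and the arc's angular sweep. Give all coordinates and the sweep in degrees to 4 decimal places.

center=(3.3882,26.5542) T_A=(4.4173,26.6730) T_B=(4.3355,26.1349) sweep=30.4586

bisector direction at 171.3569° = (-0.988644,0.150279)
center distance |VC| = r/sin(θ/2) = 1.035965/sin(74.7707°) = 1.073670
C = V + |VC|·bis = (3.3882,26.5542)
T_A = V + ((C−V)·d_A)·d_A = V + 0.2820·d_A = (4.4173,26.6730)
T_B = V + ((C−V)·d_B)·d_B = V + 0.2820·d_B = (4.3355,26.1349)
sweep = 180° − θ = 30.4586°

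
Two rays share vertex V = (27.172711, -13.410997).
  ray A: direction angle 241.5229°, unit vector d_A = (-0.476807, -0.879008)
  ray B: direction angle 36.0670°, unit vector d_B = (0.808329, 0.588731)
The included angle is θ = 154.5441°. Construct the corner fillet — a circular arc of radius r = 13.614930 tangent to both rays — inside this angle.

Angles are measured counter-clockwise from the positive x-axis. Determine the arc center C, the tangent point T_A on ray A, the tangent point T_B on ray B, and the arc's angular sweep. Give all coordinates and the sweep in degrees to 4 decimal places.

center=(37.6740,-22.6059) T_A=(25.7064,-16.1142) T_B=(29.6585,-11.6005) sweep=25.4559

bisector direction at 318.7949° = (0.752357,-0.658756)
center distance |VC| = r/sin(θ/2) = 13.614930/sin(77.2720°) = 13.957915
C = V + |VC|·bis = (37.6740,-22.6059)
T_A = V + ((C−V)·d_A)·d_A = V + 3.0752·d_A = (25.7064,-16.1142)
T_B = V + ((C−V)·d_B)·d_B = V + 3.0752·d_B = (29.6585,-11.6005)
sweep = 180° − θ = 25.4559°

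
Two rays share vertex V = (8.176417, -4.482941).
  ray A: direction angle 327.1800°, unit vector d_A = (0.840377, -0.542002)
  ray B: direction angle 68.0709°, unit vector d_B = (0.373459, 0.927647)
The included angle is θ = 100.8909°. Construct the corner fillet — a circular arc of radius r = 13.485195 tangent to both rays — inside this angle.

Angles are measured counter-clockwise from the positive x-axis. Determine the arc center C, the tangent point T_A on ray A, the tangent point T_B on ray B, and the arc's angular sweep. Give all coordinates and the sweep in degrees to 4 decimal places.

center=(24.8455,0.8129) T_A=(17.5365,-10.5197) T_B=(12.3360,5.8491) sweep=79.1091

bisector direction at 17.6255° = (0.953056,0.302793)
center distance |VC| = r/sin(θ/2) = 13.485195/sin(50.4455°) = 17.490102
C = V + |VC|·bis = (24.8455,0.8129)
T_A = V + ((C−V)·d_A)·d_A = V + 11.1379·d_A = (17.5365,-10.5197)
T_B = V + ((C−V)·d_B)·d_B = V + 11.1379·d_B = (12.3360,5.8491)
sweep = 180° − θ = 79.1091°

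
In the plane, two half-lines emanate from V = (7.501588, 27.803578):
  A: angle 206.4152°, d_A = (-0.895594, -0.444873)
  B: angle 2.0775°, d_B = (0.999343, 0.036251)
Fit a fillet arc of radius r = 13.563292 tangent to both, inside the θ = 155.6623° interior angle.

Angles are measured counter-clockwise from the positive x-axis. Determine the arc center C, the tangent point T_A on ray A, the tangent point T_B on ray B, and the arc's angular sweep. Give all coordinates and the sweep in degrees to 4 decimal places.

bisector direction at 284.2464° = (0.246092,-0.969247)
center distance |VC| = r/sin(θ/2) = 13.563292/sin(77.8311°) = 13.875056
C = V + |VC|·bis = (10.9161,14.3552)
T_A = V + ((C−V)·d_A)·d_A = V + 2.9248·d_A = (4.8822,26.5024)
T_B = V + ((C−V)·d_B)·d_B = V + 2.9248·d_B = (10.4244,27.9096)
sweep = 180° − θ = 24.3377°

center=(10.9161,14.3552) T_A=(4.8822,26.5024) T_B=(10.4244,27.9096) sweep=24.3377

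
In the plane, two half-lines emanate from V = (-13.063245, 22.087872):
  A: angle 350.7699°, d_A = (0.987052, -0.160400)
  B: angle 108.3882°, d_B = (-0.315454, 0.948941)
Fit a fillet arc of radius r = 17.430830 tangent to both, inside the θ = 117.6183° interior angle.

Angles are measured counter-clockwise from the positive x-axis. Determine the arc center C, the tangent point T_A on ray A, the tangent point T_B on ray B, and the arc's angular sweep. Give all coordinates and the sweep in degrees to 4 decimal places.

bisector direction at 49.5791° = (0.648398,0.761301)
center distance |VC| = r/sin(θ/2) = 17.430830/sin(58.8092°) = 20.376283
C = V + |VC|·bis = (0.1487,37.6004)
T_A = V + ((C−V)·d_A)·d_A = V + 10.5527·d_A = (-2.6472,20.3952)
T_B = V + ((C−V)·d_B)·d_B = V + 10.5527·d_B = (-16.3921,32.1017)
sweep = 180° − θ = 62.3817°

center=(0.1487,37.6004) T_A=(-2.6472,20.3952) T_B=(-16.3921,32.1017) sweep=62.3817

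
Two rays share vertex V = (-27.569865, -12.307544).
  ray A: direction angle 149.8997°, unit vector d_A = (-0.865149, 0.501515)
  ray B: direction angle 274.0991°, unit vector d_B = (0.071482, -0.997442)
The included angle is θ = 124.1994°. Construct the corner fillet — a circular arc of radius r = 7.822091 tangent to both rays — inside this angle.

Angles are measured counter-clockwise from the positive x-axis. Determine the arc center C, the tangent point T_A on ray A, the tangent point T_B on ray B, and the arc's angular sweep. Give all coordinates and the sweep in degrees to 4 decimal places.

bisector direction at 211.9994° = (-0.848054,-0.529910)
center distance |VC| = r/sin(θ/2) = 7.822091/sin(62.0997°) = 8.850890
C = V + |VC|·bis = (-35.0759,-16.9977)
T_A = V + ((C−V)·d_A)·d_A = V + 4.1416·d_A = (-31.1530,-10.2305)
T_B = V + ((C−V)·d_B)·d_B = V + 4.1416·d_B = (-27.2738,-16.4386)
sweep = 180° − θ = 55.8006°

center=(-35.0759,-16.9977) T_A=(-31.1530,-10.2305) T_B=(-27.2738,-16.4386) sweep=55.8006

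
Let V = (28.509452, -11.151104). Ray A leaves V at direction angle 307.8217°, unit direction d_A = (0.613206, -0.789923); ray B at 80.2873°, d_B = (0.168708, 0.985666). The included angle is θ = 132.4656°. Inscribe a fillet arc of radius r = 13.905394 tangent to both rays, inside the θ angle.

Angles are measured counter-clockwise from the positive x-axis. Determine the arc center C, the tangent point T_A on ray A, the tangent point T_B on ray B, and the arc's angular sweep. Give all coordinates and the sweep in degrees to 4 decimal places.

bisector direction at 14.0545° = (0.970065,0.242845)
center distance |VC| = r/sin(θ/2) = 13.905394/sin(66.2328°) = 15.193988
C = V + |VC|·bis = (43.2486,-7.4613)
T_A = V + ((C−V)·d_A)·d_A = V + 6.1235·d_A = (32.2644,-15.9882)
T_B = V + ((C−V)·d_B)·d_B = V + 6.1235·d_B = (29.5425,-5.1154)
sweep = 180° − θ = 47.5344°

center=(43.2486,-7.4613) T_A=(32.2644,-15.9882) T_B=(29.5425,-5.1154) sweep=47.5344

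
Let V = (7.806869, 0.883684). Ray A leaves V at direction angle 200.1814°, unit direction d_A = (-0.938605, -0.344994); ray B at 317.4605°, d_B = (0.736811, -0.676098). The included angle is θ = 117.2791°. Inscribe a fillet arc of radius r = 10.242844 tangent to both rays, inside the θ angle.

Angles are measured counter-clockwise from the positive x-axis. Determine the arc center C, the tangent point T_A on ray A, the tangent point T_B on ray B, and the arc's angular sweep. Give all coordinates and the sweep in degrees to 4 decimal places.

bisector direction at 258.8210° = (-0.193876,-0.981026)
center distance |VC| = r/sin(θ/2) = 10.242844/sin(58.6395°) = 11.995223
C = V + |VC|·bis = (5.4813,-10.8839)
T_A = V + ((C−V)·d_A)·d_A = V + 6.2426·d_A = (1.9476,-1.2700)
T_B = V + ((C−V)·d_B)·d_B = V + 6.2426·d_B = (12.4065,-3.3369)
sweep = 180° − θ = 62.7209°

center=(5.4813,-10.8839) T_A=(1.9476,-1.2700) T_B=(12.4065,-3.3369) sweep=62.7209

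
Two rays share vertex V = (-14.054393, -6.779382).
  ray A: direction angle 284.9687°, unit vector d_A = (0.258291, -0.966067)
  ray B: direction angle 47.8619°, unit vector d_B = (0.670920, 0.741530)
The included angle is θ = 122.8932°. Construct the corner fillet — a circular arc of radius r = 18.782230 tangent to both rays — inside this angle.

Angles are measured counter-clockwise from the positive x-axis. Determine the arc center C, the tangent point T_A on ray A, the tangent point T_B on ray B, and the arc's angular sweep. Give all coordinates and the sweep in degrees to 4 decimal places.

bisector direction at 346.4153° = (0.972024,-0.234883)
center distance |VC| = r/sin(θ/2) = 18.782230/sin(61.4466°) = 21.383001
C = V + |VC|·bis = (6.7304,-11.8019)
T_A = V + ((C−V)·d_A)·d_A = V + 10.2206·d_A = (-11.4145,-16.6532)
T_B = V + ((C−V)·d_B)·d_B = V + 10.2206·d_B = (-7.1972,0.7995)
sweep = 180° − θ = 57.1068°

center=(6.7304,-11.8019) T_A=(-11.4145,-16.6532) T_B=(-7.1972,0.7995) sweep=57.1068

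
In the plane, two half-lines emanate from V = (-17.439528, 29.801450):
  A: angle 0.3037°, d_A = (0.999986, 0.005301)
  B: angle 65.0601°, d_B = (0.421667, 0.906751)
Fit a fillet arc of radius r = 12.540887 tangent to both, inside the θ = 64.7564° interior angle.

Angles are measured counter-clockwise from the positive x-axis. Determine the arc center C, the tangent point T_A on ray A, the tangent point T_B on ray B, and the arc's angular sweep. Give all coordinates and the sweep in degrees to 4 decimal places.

center=(2.2716,42.4470) T_A=(2.3381,29.9063) T_B=(-9.0998,47.7351) sweep=115.2436

bisector direction at 32.6819° = (0.841681,0.539974)
center distance |VC| = r/sin(θ/2) = 12.540887/sin(32.3782°) = 23.418783
C = V + |VC|·bis = (2.2716,42.4470)
T_A = V + ((C−V)·d_A)·d_A = V + 19.7779·d_A = (2.3381,29.9063)
T_B = V + ((C−V)·d_B)·d_B = V + 19.7779·d_B = (-9.0998,47.7351)
sweep = 180° − θ = 115.2436°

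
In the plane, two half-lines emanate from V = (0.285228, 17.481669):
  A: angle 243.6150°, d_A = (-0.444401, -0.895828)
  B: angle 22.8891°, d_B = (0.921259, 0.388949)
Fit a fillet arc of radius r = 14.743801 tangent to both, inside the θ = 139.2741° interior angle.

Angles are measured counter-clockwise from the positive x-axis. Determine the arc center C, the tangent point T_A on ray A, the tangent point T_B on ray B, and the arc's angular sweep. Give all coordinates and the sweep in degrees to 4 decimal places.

center=(11.0612,6.0273) T_A=(-2.1467,12.5794) T_B=(5.3267,19.6101) sweep=40.7259

bisector direction at 313.2520° = (0.685209,-0.728346)
center distance |VC| = r/sin(θ/2) = 14.743801/sin(69.6371°) = 15.726600
C = V + |VC|·bis = (11.0612,6.0273)
T_A = V + ((C−V)·d_A)·d_A = V + 5.4723·d_A = (-2.1467,12.5794)
T_B = V + ((C−V)·d_B)·d_B = V + 5.4723·d_B = (5.3267,19.6101)
sweep = 180° − θ = 40.7259°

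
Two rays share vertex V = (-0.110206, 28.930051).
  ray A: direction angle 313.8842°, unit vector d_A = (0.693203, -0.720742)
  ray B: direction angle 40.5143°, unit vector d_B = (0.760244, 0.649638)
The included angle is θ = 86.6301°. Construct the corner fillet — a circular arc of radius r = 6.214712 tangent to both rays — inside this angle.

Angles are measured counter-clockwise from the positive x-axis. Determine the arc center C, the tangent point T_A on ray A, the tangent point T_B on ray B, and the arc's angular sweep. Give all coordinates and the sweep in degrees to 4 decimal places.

bisector direction at 357.1993° = (0.998805,-0.048863)
center distance |VC| = r/sin(θ/2) = 6.214712/sin(43.3150°) = 9.059222
C = V + |VC|·bis = (8.9382,28.4874)
T_A = V + ((C−V)·d_A)·d_A = V + 6.5914·d_A = (4.4590,24.1793)
T_B = V + ((C−V)·d_B)·d_B = V + 6.5914·d_B = (4.9009,33.2121)
sweep = 180° − θ = 93.3699°

center=(8.9382,28.4874) T_A=(4.4590,24.1793) T_B=(4.9009,33.2121) sweep=93.3699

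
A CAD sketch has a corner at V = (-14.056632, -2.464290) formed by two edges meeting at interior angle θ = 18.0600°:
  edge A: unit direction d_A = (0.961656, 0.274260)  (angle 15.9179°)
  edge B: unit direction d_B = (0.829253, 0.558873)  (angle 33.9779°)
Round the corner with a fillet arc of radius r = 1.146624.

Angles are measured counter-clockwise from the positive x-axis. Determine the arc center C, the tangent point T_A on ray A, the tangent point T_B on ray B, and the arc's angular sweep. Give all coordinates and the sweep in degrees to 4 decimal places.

center=(-7.4327,0.6172) T_A=(-7.1182,-0.4855) T_B=(-8.0735,1.5680) sweep=161.9400

bisector direction at 24.9479° = (0.906692,0.421794)
center distance |VC| = r/sin(θ/2) = 1.146624/sin(9.0300°) = 7.305590
C = V + |VC|·bis = (-7.4327,0.6172)
T_A = V + ((C−V)·d_A)·d_A = V + 7.2150·d_A = (-7.1182,-0.4855)
T_B = V + ((C−V)·d_B)·d_B = V + 7.2150·d_B = (-8.0735,1.5680)
sweep = 180° − θ = 161.9400°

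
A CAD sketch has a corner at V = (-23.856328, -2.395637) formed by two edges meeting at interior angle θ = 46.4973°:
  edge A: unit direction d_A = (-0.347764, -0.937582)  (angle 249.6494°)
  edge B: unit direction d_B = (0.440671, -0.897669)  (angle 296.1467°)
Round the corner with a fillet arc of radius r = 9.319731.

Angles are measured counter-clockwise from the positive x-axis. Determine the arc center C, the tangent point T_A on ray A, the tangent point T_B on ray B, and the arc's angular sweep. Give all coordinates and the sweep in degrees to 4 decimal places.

center=(-22.6626,-25.9763) T_A=(-31.4006,-22.7352) T_B=(-14.2966,-21.8694) sweep=133.5027

bisector direction at 272.8981° = (0.050559,-0.998721)
center distance |VC| = r/sin(θ/2) = 9.319731/sin(23.2487°) = 23.610861
C = V + |VC|·bis = (-22.6626,-25.9763)
T_A = V + ((C−V)·d_A)·d_A = V + 21.6937·d_A = (-31.4006,-22.7352)
T_B = V + ((C−V)·d_B)·d_B = V + 21.6937·d_B = (-14.2966,-21.8694)
sweep = 180° − θ = 133.5027°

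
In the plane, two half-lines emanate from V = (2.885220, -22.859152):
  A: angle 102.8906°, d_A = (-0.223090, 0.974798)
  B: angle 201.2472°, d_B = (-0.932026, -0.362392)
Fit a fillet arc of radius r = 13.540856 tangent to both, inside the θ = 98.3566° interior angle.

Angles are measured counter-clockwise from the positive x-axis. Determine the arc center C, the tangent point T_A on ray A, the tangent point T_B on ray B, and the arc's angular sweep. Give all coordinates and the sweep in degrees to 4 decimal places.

bisector direction at 152.0689° = (-0.883512,0.468409)
center distance |VC| = r/sin(θ/2) = 13.540856/sin(49.1783°) = 17.893492
C = V + |VC|·bis = (-12.9239,-14.4777)
T_A = V + ((C−V)·d_A)·d_A = V + 11.6971·d_A = (0.2757,-11.4568)
T_B = V + ((C−V)·d_B)·d_B = V + 11.6971·d_B = (-8.0168,-27.0981)
sweep = 180° − θ = 81.6434°

center=(-12.9239,-14.4777) T_A=(0.2757,-11.4568) T_B=(-8.0168,-27.0981) sweep=81.6434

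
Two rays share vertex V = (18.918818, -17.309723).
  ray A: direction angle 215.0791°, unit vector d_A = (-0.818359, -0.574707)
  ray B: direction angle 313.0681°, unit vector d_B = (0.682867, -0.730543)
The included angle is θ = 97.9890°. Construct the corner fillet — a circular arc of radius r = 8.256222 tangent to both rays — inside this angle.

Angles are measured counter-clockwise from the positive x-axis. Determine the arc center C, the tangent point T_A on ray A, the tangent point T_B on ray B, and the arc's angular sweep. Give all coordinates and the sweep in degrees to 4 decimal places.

center=(17.7892,-28.1918) T_A=(13.0443,-21.4352) T_B=(23.8207,-22.5539) sweep=82.0110

bisector direction at 264.0736° = (-0.103251,-0.994655)
center distance |VC| = r/sin(θ/2) = 8.256222/sin(48.9945°) = 10.940514
C = V + |VC|·bis = (17.7892,-28.1918)
T_A = V + ((C−V)·d_A)·d_A = V + 7.1784·d_A = (13.0443,-21.4352)
T_B = V + ((C−V)·d_B)·d_B = V + 7.1784·d_B = (23.8207,-22.5539)
sweep = 180° − θ = 82.0110°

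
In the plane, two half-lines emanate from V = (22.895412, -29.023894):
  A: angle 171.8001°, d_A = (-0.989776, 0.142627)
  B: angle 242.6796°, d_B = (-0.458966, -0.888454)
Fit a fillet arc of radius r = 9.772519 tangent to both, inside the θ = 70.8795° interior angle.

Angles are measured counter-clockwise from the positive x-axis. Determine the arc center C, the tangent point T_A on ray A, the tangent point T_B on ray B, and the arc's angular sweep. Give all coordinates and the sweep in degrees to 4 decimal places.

center=(7.9109,-36.7381) T_A=(9.3047,-27.0655) T_B=(16.5933,-41.2233) sweep=109.1205

bisector direction at 207.2398° = (-0.889098,-0.457716)
center distance |VC| = r/sin(θ/2) = 9.772519/sin(35.4397°) = 16.853630
C = V + |VC|·bis = (7.9109,-36.7381)
T_A = V + ((C−V)·d_A)·d_A = V + 13.7311·d_A = (9.3047,-27.0655)
T_B = V + ((C−V)·d_B)·d_B = V + 13.7311·d_B = (16.5933,-41.2233)
sweep = 180° − θ = 109.1205°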